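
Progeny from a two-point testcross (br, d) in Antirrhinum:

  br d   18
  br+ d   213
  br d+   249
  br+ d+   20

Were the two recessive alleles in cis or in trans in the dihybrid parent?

trans

The two most frequent classes are br+ d (213) and br d+ (249); these are the parental (non-recombinant) types.
So the F1 carried br+ d on one chromosome and br d+ on the other — the recessive alleles are on opposite chromosomes (trans / repulsion).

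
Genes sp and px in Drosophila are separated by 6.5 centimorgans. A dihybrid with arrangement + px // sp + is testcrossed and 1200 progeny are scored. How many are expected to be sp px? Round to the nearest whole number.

39

A map distance of 6.5 centimorgans corresponds to a recombination frequency of 0.065.
The F1 is + px / sp +, so sp px is a recombinant gamete class with expected frequency r/2 = 0.065/2 = 0.0325.
Expected number = 0.0325 × 1200 = 39.00 ≈ 39.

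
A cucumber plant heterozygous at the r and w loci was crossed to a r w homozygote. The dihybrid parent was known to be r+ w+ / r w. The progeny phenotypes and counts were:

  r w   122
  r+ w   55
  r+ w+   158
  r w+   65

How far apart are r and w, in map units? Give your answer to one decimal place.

30.0 map units

The recombinant classes are r+ w and r w+: 55 + 65 = 120.
Recombination frequency = 120/400 = 0.3000 ≈ 30.0%, i.e. 30.0 map units.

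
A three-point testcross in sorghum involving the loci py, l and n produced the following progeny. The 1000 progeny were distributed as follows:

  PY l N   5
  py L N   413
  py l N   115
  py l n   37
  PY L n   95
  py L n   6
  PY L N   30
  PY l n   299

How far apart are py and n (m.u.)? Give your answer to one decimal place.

7.8 m.u.

The two most frequent reciprocal classes, py L N and PY l n, are the parental types, so the F1 was py L N / PY l n.
The two rarest classes, py L n and PY l N, are the double crossovers. Comparing them with the parentals, only the n allele has switched, so n is the middle locus and the order is py – n – l.
Crossovers in the py–n interval produce the single-crossover classes PY L N and py l n (30 + 37 = 67) plus the double crossovers (11).
RF(py–n) = (67 + 11) / 1000 = 78/1000 = 0.0780 → 7.8 m.u.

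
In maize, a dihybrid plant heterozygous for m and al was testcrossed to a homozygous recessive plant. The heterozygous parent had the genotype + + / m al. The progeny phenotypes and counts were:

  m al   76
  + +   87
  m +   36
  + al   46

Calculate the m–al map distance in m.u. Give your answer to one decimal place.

33.5 m.u.

The recombinant classes are + al and m +: 46 + 36 = 82.
Recombination frequency = 82/245 = 0.3347 ≈ 33.5%, i.e. 33.5 m.u.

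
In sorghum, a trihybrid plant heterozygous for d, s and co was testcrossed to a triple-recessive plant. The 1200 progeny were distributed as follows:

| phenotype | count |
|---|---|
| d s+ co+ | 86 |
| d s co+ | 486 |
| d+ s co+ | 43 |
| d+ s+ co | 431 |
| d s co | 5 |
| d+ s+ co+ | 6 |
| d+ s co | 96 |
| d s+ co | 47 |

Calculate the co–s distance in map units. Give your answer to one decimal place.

The two most frequent reciprocal classes, d s co+ and d+ s+ co, are the parental types, so the F1 was d s co+ / d+ s+ co.
The two rarest classes, d s co and d+ s+ co+, are the double crossovers. Comparing them with the parentals, only the co allele has switched, so co is the middle locus and the order is s – co – d.
Crossovers in the s–co interval produce the single-crossover classes d s+ co+ and d+ s co (86 + 96 = 182) plus the double crossovers (11).
RF(s–co) = (182 + 11) / 1200 = 193/1200 = 0.1608 → 16.1 map units.

16.1 map units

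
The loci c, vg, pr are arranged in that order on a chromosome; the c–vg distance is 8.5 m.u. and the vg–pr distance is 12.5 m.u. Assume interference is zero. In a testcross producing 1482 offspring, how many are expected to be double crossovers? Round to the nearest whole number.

16

Map distances give recombination frequencies of 0.085 and 0.125 for the two intervals.
With no interference, expected double-crossover frequency = 0.085 × 0.125 = 0.01063.
Expected number = 0.01063 × 1482 = 15.75 ≈ 16.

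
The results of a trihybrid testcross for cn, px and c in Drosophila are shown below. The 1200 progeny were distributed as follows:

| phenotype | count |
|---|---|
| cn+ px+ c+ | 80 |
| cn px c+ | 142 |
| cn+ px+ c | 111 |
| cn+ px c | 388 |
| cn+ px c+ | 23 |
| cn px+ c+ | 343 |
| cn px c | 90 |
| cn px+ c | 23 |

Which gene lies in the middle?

c

The two most frequent reciprocal classes, cn+ px c and cn px+ c+, are the parental types, so the F1 was cn+ px c / cn px+ c+.
The two rarest classes, cn+ px c+ and cn px+ c, are the double crossovers. Comparing them with the parentals, only the c allele has switched, so c is the middle locus and the order is px – c – cn.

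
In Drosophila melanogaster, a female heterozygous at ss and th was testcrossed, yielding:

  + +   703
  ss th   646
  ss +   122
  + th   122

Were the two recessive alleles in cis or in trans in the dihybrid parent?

cis

The two most frequent classes are + + (703) and ss th (646); these are the parental (non-recombinant) types.
So the F1 carried + + on one chromosome and ss th on the other — the recessive alleles are on the same chromosome (cis / coupling).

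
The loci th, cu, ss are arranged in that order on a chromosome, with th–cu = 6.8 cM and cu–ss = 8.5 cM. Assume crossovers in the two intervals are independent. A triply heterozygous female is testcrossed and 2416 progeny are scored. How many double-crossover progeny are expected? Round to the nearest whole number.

14

Map distances give recombination frequencies of 0.068 and 0.085 for the two intervals.
With no interference, expected double-crossover frequency = 0.068 × 0.085 = 0.00578.
Expected number = 0.00578 × 2416 = 13.96 ≈ 14.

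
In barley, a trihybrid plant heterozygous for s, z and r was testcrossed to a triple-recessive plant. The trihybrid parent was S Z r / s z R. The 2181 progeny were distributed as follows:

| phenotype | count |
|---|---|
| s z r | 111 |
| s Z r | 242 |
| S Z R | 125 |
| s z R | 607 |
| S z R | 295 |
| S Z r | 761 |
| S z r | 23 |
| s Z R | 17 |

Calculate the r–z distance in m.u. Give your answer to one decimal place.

The two rarest classes, S z r and s Z R, are the double crossovers. Comparing them with the parentals, only the z allele has switched, so z is the middle locus and the order is r – z – s.
Crossovers in the r–z interval produce the single-crossover classes S Z R and s z r (125 + 111 = 236) plus the double crossovers (40).
RF(r–z) = (236 + 40) / 2181 = 276/2181 = 0.1265 → 12.7 m.u.

12.7 m.u.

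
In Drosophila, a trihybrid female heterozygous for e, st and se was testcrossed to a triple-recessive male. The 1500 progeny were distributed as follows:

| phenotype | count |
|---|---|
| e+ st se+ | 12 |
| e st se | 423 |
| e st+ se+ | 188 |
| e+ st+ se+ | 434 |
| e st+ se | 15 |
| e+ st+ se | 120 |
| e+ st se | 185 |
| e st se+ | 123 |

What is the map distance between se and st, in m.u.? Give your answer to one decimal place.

18.0 m.u.

The two most frequent reciprocal classes, e+ st+ se+ and e st se, are the parental types, so the F1 was e+ st+ se+ / e st se.
The two rarest classes, e+ st se+ and e st+ se, are the double crossovers. Comparing them with the parentals, only the st allele has switched, so st is the middle locus and the order is e – st – se.
Crossovers in the st–se interval produce the single-crossover classes e+ st+ se and e st se+ (120 + 123 = 243) plus the double crossovers (27).
RF(st–se) = (243 + 27) / 1500 = 270/1500 = 0.1800 → 18.0 m.u.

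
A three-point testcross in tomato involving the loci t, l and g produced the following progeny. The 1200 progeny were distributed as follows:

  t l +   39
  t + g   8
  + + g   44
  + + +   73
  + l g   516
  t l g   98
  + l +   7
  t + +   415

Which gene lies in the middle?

g

The two most frequent reciprocal classes, t + + and + l g, are the parental types, so the F1 was t + + / + l g.
The two rarest classes, t + g and + l +, are the double crossovers. Comparing them with the parentals, only the g allele has switched, so g is the middle locus and the order is l – g – t.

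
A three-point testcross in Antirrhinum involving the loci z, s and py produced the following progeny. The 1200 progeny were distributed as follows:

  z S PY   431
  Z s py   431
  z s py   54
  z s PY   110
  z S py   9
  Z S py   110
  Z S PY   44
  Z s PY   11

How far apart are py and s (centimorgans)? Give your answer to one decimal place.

20.0 centimorgans

The two most frequent reciprocal classes, z S PY and Z s py, are the parental types, so the F1 was z S PY / Z s py.
The two rarest classes, z S py and Z s PY, are the double crossovers. Comparing them with the parentals, only the py allele has switched, so py is the middle locus and the order is s – py – z.
Crossovers in the s–py interval produce the single-crossover classes z s PY and Z S py (110 + 110 = 220) plus the double crossovers (20).
RF(s–py) = (220 + 20) / 1200 = 240/1200 = 0.2000 → 20.0 centimorgans.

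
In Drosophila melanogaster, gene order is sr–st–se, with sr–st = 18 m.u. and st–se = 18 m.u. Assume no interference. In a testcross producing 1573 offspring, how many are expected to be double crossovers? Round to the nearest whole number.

Map distances give recombination frequencies of 0.180 and 0.180 for the two intervals.
With no interference, expected double-crossover frequency = 0.180 × 0.180 = 0.03240.
Expected number = 0.03240 × 1573 = 50.97 ≈ 51.

51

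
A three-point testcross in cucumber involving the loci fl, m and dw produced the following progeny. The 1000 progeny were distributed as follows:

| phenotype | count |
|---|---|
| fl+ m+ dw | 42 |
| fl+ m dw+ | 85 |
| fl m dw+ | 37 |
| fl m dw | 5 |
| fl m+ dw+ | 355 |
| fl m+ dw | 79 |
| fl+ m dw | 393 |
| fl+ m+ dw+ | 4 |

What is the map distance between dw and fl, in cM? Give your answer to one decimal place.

17.3 cM

The two most frequent reciprocal classes, fl+ m dw and fl m+ dw+, are the parental types, so the F1 was fl+ m dw / fl m+ dw+.
The two rarest classes, fl m dw and fl+ m+ dw+, are the double crossovers. Comparing them with the parentals, only the fl allele has switched, so fl is the middle locus and the order is m – fl – dw.
Crossovers in the fl–dw interval produce the single-crossover classes fl+ m dw+ and fl m+ dw (85 + 79 = 164) plus the double crossovers (9).
RF(fl–dw) = (164 + 9) / 1000 = 173/1000 = 0.1730 → 17.3 cM.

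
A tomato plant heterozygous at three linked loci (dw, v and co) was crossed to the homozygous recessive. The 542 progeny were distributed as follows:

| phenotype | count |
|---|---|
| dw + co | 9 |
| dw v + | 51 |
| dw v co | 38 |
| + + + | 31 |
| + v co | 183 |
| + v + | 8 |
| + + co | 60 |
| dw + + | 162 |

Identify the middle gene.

The two most frequent reciprocal classes, dw + + and + v co, are the parental types, so the F1 was dw + + / + v co.
The two rarest classes, dw + co and + v +, are the double crossovers. Comparing them with the parentals, only the co allele has switched, so co is the middle locus and the order is v – co – dw.

co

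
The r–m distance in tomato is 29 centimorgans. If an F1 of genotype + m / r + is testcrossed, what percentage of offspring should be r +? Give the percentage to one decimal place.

35.5%

A map distance of 29 centimorgans corresponds to a recombination frequency of 0.290.
The F1 is + m / r +, so r + is a parental gamete class with expected frequency (1 − r)/2 = 0.710/2 = 0.3550.
That is 0.3550 = 35.5% of the progeny.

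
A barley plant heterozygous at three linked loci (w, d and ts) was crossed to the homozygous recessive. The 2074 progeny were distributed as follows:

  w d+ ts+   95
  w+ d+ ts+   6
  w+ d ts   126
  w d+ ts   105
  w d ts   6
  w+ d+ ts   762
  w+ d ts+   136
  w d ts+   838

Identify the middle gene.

The two most frequent reciprocal classes, w+ d+ ts and w d ts+, are the parental types, so the F1 was w+ d+ ts / w d ts+.
The two rarest classes, w+ d+ ts+ and w d ts, are the double crossovers. Comparing them with the parentals, only the ts allele has switched, so ts is the middle locus and the order is w – ts – d.

ts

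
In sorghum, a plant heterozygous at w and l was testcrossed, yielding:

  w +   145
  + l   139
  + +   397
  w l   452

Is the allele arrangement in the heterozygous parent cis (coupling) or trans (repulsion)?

cis

The two most frequent classes are + + (397) and w l (452); these are the parental (non-recombinant) types.
So the F1 carried + + on one chromosome and w l on the other — the recessive alleles are on the same chromosome (cis / coupling).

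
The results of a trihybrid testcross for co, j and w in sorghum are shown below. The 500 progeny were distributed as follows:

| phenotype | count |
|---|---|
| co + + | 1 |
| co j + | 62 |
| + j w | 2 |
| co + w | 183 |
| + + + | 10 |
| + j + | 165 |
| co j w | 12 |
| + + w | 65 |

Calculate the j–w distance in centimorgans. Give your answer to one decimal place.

The two most frequent reciprocal classes, + j + and co + w, are the parental types, so the F1 was + j + / co + w.
The two rarest classes, + j w and co + +, are the double crossovers. Comparing them with the parentals, only the w allele has switched, so w is the middle locus and the order is co – w – j.
Crossovers in the w–j interval produce the single-crossover classes + + + and co j w (10 + 12 = 22) plus the double crossovers (3).
RF(w–j) = (22 + 3) / 500 = 25/500 = 0.0500 → 5.0 centimorgans.

5.0 centimorgans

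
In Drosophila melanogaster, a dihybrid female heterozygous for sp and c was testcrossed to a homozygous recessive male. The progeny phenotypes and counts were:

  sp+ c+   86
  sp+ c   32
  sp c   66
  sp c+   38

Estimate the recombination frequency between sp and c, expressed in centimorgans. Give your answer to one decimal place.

31.5 centimorgans

The two most frequent classes, sp+ c+ (86) and sp c (66), are the parental types, so the F1 was sp+ c+ / sp c.
The recombinant classes are sp+ c and sp c+: 32 + 38 = 70.
Recombination frequency = 70/222 = 0.3153 ≈ 31.5%, i.e. 31.5 centimorgans.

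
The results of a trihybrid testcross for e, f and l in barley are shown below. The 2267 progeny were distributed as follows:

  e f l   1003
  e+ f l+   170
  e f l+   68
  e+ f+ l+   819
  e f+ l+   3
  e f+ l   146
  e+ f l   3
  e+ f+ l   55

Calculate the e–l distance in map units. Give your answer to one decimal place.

The two most frequent reciprocal classes, e+ f+ l+ and e f l, are the parental types, so the F1 was e+ f+ l+ / e f l.
The two rarest classes, e f+ l+ and e+ f l, are the double crossovers. Comparing them with the parentals, only the e allele has switched, so e is the middle locus and the order is l – e – f.
Crossovers in the l–e interval produce the single-crossover classes e+ f+ l and e f l+ (55 + 68 = 123) plus the double crossovers (6).
RF(l–e) = (123 + 6) / 2267 = 129/2267 = 0.0569 → 5.7 map units.

5.7 map units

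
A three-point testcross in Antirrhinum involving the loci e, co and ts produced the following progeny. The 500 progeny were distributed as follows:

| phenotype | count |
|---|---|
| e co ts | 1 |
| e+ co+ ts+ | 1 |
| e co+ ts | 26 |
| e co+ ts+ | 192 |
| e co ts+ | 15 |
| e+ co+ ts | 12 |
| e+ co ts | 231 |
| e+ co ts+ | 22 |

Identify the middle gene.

e

The two most frequent reciprocal classes, e+ co ts and e co+ ts+, are the parental types, so the F1 was e+ co ts / e co+ ts+.
The two rarest classes, e co ts and e+ co+ ts+, are the double crossovers. Comparing them with the parentals, only the e allele has switched, so e is the middle locus and the order is ts – e – co.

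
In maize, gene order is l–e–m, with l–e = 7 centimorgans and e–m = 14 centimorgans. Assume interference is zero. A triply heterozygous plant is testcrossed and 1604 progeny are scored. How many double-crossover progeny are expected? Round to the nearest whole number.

16

Map distances give recombination frequencies of 0.070 and 0.140 for the two intervals.
With no interference, expected double-crossover frequency = 0.070 × 0.140 = 0.00980.
Expected number = 0.00980 × 1604 = 15.72 ≈ 16.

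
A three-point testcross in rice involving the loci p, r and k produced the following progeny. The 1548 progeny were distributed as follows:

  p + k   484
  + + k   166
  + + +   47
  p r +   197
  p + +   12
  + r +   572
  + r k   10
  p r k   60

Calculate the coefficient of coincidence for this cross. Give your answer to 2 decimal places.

The two most frequent reciprocal classes, + r + and p + k, are the parental types, so the F1 was + r + / p + k.
The two rarest classes, + r k and p + +, are the double crossovers. Comparing them with the parentals, only the k allele has switched, so k is the middle locus and the order is r – k – p.
r–k: (107 + 22)/1548 = 0.0833; k–p: (363 + 22)/1548 = 0.2487.
Expected DCO frequency = 0.0833 × 0.2487 ≈ 0.02072; observed = 22/1548 ≈ 0.01421.
Coefficient of coincidence = 0.01421/0.02072 ≈ 0.69.

0.69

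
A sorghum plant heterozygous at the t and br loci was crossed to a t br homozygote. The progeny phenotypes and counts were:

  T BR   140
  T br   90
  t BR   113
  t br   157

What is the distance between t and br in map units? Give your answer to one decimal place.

40.6 map units

The two most frequent classes, T BR (140) and t br (157), are the parental types, so the F1 was T BR / t br.
The recombinant classes are T br and t BR: 90 + 113 = 203.
Recombination frequency = 203/500 = 0.4060 ≈ 40.6%, i.e. 40.6 map units.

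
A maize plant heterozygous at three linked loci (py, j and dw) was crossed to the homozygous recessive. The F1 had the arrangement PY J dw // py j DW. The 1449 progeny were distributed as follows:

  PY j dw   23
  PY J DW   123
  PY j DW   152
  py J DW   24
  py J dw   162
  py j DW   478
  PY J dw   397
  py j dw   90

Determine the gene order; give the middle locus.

j

The two rarest classes, PY j dw and py J DW, are the double crossovers. Comparing them with the parentals, only the j allele has switched, so j is the middle locus and the order is dw – j – py.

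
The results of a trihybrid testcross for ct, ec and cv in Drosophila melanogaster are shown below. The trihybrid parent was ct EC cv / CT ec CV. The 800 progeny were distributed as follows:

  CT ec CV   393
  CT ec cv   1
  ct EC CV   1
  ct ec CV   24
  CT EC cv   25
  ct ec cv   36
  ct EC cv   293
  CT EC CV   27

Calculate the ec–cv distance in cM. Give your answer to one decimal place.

8.1 cM

The two rarest classes, ct EC CV and CT ec cv, are the double crossovers. Comparing them with the parentals, only the cv allele has switched, so cv is the middle locus and the order is ct – cv – ec.
Crossovers in the cv–ec interval produce the single-crossover classes ct ec cv and CT EC CV (36 + 27 = 63) plus the double crossovers (2).
RF(cv–ec) = (63 + 2) / 800 = 65/800 = 0.0813 → 8.1 cM.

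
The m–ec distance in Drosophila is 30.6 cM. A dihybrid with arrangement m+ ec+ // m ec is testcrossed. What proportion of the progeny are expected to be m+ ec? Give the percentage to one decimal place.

15.3%

A map distance of 30.6 cM corresponds to a recombination frequency of 0.306.
The F1 is m+ ec+ / m ec, so m+ ec is a recombinant gamete class with expected frequency r/2 = 0.306/2 = 0.1530.
That is 0.1530 = 15.3% of the progeny.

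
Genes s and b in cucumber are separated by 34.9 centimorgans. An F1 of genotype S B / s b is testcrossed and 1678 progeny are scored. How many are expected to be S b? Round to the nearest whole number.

293

A map distance of 34.9 centimorgans corresponds to a recombination frequency of 0.349.
The F1 is S B / s b, so S b is a recombinant gamete class with expected frequency r/2 = 0.349/2 = 0.1745.
Expected number = 0.1745 × 1678 = 292.81 ≈ 293.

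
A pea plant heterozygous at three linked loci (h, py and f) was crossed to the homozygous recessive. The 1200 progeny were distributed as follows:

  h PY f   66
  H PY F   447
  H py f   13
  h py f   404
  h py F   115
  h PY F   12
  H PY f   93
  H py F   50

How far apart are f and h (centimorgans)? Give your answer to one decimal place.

The two most frequent reciprocal classes, H PY F and h py f, are the parental types, so the F1 was H PY F / h py f.
The two rarest classes, h PY F and H py f, are the double crossovers. Comparing them with the parentals, only the h allele has switched, so h is the middle locus and the order is py – h – f.
Crossovers in the h–f interval produce the single-crossover classes H PY f and h py F (93 + 115 = 208) plus the double crossovers (25).
RF(h–f) = (208 + 25) / 1200 = 233/1200 = 0.1942 → 19.4 centimorgans.

19.4 centimorgans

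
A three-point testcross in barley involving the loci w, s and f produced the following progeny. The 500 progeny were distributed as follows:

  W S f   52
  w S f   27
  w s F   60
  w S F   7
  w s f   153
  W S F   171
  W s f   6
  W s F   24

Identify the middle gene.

w

The two most frequent reciprocal classes, W S F and w s f, are the parental types, so the F1 was W S F / w s f.
The two rarest classes, w S F and W s f, are the double crossovers. Comparing them with the parentals, only the w allele has switched, so w is the middle locus and the order is s – w – f.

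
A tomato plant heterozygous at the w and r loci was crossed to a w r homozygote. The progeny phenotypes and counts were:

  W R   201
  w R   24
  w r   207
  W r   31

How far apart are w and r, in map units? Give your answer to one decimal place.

11.9 map units

The two most frequent classes, W R (201) and w r (207), are the parental types, so the F1 was W R / w r.
The recombinant classes are W r and w R: 31 + 24 = 55.
Recombination frequency = 55/463 = 0.1188 ≈ 11.9%, i.e. 11.9 map units.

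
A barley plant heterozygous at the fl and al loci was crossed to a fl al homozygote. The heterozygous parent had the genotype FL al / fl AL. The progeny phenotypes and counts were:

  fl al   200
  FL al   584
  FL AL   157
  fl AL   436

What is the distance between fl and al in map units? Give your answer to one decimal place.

25.9 map units

The recombinant classes are FL AL and fl al: 157 + 200 = 357.
Recombination frequency = 357/1377 = 0.2593 ≈ 25.9%, i.e. 25.9 map units.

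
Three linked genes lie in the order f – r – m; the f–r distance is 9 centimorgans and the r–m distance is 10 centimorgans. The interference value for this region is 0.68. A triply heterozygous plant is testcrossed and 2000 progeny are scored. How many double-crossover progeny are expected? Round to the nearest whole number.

Map distances give recombination frequencies of 0.090 and 0.100 for the two intervals.
With interference 0.68 (so coincidence = 0.32), expected double-crossover frequency = 0.090 × 0.100 × 0.32 = 0.00288.
Expected number = 0.00288 × 2000 = 5.76 ≈ 6.

6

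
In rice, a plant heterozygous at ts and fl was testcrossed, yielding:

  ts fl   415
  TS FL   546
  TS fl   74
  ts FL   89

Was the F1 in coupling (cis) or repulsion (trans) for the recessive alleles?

The two most frequent classes are TS FL (546) and ts fl (415); these are the parental (non-recombinant) types.
So the F1 carried TS FL on one chromosome and ts fl on the other — the recessive alleles are on the same chromosome (cis / coupling).

cis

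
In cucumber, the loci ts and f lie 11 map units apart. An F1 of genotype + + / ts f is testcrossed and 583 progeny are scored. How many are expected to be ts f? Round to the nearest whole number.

A map distance of 11 map units corresponds to a recombination frequency of 0.110.
The F1 is + + / ts f, so ts f is a parental gamete class with expected frequency (1 − r)/2 = 0.890/2 = 0.4450.
Expected number = 0.4450 × 583 = 259.44 ≈ 259.

259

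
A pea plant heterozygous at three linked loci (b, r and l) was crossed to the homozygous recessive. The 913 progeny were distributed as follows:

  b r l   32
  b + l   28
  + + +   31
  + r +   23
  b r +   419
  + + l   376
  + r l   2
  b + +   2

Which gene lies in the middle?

r

The two most frequent reciprocal classes, + + l and b r +, are the parental types, so the F1 was + + l / b r +.
The two rarest classes, + r l and b + +, are the double crossovers. Comparing them with the parentals, only the r allele has switched, so r is the middle locus and the order is b – r – l.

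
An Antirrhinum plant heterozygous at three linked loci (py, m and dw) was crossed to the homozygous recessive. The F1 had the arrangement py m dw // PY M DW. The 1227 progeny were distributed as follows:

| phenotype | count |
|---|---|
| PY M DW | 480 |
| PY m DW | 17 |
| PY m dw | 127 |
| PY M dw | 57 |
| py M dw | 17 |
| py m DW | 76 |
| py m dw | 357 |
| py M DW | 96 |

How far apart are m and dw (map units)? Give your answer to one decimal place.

The two rarest classes, py M dw and PY m DW, are the double crossovers. Comparing them with the parentals, only the m allele has switched, so m is the middle locus and the order is py – m – dw.
Crossovers in the m–dw interval produce the single-crossover classes py m DW and PY M dw (76 + 57 = 133) plus the double crossovers (34).
RF(m–dw) = (133 + 34) / 1227 = 167/1227 = 0.1361 → 13.6 map units.

13.6 map units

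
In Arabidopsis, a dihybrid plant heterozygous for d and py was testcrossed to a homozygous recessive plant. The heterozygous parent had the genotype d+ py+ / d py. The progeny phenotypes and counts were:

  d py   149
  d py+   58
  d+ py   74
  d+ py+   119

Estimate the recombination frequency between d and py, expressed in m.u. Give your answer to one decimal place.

The recombinant classes are d+ py and d py+: 74 + 58 = 132.
Recombination frequency = 132/400 = 0.3300 ≈ 33.0%, i.e. 33.0 m.u.

33.0 m.u.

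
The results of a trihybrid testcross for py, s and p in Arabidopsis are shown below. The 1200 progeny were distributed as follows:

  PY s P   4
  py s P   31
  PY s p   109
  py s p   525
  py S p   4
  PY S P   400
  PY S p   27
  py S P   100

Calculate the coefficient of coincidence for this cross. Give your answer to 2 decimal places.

The two most frequent reciprocal classes, PY S P and py s p, are the parental types, so the F1 was PY S P / py s p.
The two rarest classes, PY s P and py S p, are the double crossovers. Comparing them with the parentals, only the s allele has switched, so s is the middle locus and the order is py – s – p.
py–s: (209 + 8)/1200 = 0.1808; s–p: (58 + 8)/1200 = 0.0550.
Expected DCO frequency = 0.1808 × 0.0550 ≈ 0.00994; observed = 8/1200 ≈ 0.00667.
Coefficient of coincidence = 0.00667/0.00994 ≈ 0.67.

0.67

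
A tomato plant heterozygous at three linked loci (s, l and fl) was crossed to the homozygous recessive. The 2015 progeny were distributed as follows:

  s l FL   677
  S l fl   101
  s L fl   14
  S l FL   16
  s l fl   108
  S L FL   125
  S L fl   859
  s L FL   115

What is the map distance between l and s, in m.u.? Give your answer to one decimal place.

The two most frequent reciprocal classes, s l FL and S L fl, are the parental types, so the F1 was s l FL / S L fl.
The two rarest classes, S l FL and s L fl, are the double crossovers. Comparing them with the parentals, only the s allele has switched, so s is the middle locus and the order is fl – s – l.
Crossovers in the s–l interval produce the single-crossover classes s L FL and S l fl (115 + 101 = 216) plus the double crossovers (30).
RF(s–l) = (216 + 30) / 2015 = 246/2015 = 0.1221 → 12.2 m.u.

12.2 m.u.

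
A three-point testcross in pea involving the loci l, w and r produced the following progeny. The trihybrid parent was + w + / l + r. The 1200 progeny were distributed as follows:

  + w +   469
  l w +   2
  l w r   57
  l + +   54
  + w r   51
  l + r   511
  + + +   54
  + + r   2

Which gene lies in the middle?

The two rarest classes, l w + and + + r, are the double crossovers. Comparing them with the parentals, only the l allele has switched, so l is the middle locus and the order is r – l – w.

l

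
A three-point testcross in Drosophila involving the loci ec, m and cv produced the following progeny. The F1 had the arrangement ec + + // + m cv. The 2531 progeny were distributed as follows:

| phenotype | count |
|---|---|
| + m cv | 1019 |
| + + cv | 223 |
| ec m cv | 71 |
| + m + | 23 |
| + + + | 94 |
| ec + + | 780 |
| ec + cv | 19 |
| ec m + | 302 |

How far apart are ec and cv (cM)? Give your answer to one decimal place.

The two rarest classes, ec + cv and + m +, are the double crossovers. Comparing them with the parentals, only the cv allele has switched, so cv is the middle locus and the order is m – cv – ec.
Crossovers in the cv–ec interval produce the single-crossover classes + + + and ec m cv (94 + 71 = 165) plus the double crossovers (42).
RF(cv–ec) = (165 + 42) / 2531 = 207/2531 = 0.0818 → 8.2 cM.

8.2 cM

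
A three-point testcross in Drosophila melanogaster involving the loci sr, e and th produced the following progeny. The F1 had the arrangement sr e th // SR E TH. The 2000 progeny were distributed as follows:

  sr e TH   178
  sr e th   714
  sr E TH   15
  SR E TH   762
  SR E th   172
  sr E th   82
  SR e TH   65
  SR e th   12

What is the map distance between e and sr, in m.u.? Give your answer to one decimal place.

The two rarest classes, SR e th and sr E TH, are the double crossovers. Comparing them with the parentals, only the sr allele has switched, so sr is the middle locus and the order is th – sr – e.
Crossovers in the sr–e interval produce the single-crossover classes sr E th and SR e TH (82 + 65 = 147) plus the double crossovers (27).
RF(sr–e) = (147 + 27) / 2000 = 174/2000 = 0.0870 → 8.7 m.u.

8.7 m.u.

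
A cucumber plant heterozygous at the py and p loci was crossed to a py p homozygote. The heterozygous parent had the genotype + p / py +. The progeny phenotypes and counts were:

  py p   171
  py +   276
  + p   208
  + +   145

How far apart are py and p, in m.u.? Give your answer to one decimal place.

39.5 m.u.

The recombinant classes are + + and py p: 145 + 171 = 316.
Recombination frequency = 316/800 = 0.3950 ≈ 39.5%, i.e. 39.5 m.u.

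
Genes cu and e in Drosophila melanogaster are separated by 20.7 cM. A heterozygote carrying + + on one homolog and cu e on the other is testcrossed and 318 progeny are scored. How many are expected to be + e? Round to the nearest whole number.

33

A map distance of 20.7 cM corresponds to a recombination frequency of 0.207.
The F1 is + + / cu e, so + e is a recombinant gamete class with expected frequency r/2 = 0.207/2 = 0.1035.
Expected number = 0.1035 × 318 = 32.91 ≈ 33.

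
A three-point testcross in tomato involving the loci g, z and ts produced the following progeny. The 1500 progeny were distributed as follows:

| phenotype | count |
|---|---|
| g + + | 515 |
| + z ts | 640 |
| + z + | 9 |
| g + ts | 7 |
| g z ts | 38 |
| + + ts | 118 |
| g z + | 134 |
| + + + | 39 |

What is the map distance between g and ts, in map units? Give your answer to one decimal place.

6.2 map units

The two most frequent reciprocal classes, g + + and + z ts, are the parental types, so the F1 was g + + / + z ts.
The two rarest classes, g + ts and + z +, are the double crossovers. Comparing them with the parentals, only the ts allele has switched, so ts is the middle locus and the order is g – ts – z.
Crossovers in the g–ts interval produce the single-crossover classes + + + and g z ts (39 + 38 = 77) plus the double crossovers (16).
RF(g–ts) = (77 + 16) / 1500 = 93/1500 = 0.0620 → 6.2 map units.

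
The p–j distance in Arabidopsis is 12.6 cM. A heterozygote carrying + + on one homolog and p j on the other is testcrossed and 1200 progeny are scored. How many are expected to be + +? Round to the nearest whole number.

A map distance of 12.6 cM corresponds to a recombination frequency of 0.126.
The F1 is + + / p j, so + + is a parental gamete class with expected frequency (1 − r)/2 = 0.874/2 = 0.4370.
Expected number = 0.4370 × 1200 = 524.40 ≈ 524.

524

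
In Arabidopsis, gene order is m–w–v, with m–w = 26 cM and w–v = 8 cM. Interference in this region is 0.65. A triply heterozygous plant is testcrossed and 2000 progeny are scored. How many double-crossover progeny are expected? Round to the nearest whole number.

Map distances give recombination frequencies of 0.260 and 0.080 for the two intervals.
With interference 0.65 (so coincidence = 0.35), expected double-crossover frequency = 0.260 × 0.080 × 0.35 = 0.00728.
Expected number = 0.00728 × 2000 = 14.56 ≈ 15.

15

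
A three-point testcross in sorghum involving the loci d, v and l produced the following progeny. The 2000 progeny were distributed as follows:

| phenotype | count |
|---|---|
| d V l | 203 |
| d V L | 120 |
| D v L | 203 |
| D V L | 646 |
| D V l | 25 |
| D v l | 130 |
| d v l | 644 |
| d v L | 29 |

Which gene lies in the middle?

The two most frequent reciprocal classes, d v l and D V L, are the parental types, so the F1 was d v l / D V L.
The two rarest classes, d v L and D V l, are the double crossovers. Comparing them with the parentals, only the l allele has switched, so l is the middle locus and the order is d – l – v.

l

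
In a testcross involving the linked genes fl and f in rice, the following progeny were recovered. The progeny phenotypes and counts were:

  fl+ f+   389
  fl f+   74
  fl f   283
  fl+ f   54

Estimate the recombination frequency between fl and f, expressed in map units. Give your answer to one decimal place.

The two most frequent classes, fl+ f+ (389) and fl f (283), are the parental types, so the F1 was fl+ f+ / fl f.
The recombinant classes are fl+ f and fl f+: 54 + 74 = 128.
Recombination frequency = 128/800 = 0.1600 ≈ 16.0%, i.e. 16.0 map units.

16.0 map units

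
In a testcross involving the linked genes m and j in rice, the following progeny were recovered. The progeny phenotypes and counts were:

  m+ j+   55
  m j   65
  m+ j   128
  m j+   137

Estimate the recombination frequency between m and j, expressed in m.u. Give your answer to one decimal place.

The two most frequent classes, m+ j (128) and m j+ (137), are the parental types, so the F1 was m+ j / m j+.
The recombinant classes are m+ j+ and m j: 55 + 65 = 120.
Recombination frequency = 120/385 = 0.3117 ≈ 31.2%, i.e. 31.2 m.u.

31.2 m.u.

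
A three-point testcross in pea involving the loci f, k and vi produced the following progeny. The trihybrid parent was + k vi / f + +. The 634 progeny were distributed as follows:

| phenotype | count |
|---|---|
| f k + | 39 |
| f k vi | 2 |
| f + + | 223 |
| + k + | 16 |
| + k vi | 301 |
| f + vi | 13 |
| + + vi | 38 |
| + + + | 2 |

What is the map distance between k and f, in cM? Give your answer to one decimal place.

12.8 cM

The two rarest classes, f k vi and + + +, are the double crossovers. Comparing them with the parentals, only the f allele has switched, so f is the middle locus and the order is vi – f – k.
Crossovers in the f–k interval produce the single-crossover classes + + vi and f k + (38 + 39 = 77) plus the double crossovers (4).
RF(f–k) = (77 + 4) / 634 = 81/634 = 0.1278 → 12.8 cM.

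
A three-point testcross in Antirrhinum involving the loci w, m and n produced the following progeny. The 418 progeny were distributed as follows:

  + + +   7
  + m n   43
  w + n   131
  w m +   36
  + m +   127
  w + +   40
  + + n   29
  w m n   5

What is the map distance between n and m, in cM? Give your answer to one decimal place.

The two most frequent reciprocal classes, + m + and w + n, are the parental types, so the F1 was + m + / w + n.
The two rarest classes, + + + and w m n, are the double crossovers. Comparing them with the parentals, only the m allele has switched, so m is the middle locus and the order is n – m – w.
Crossovers in the n–m interval produce the single-crossover classes + m n and w + + (43 + 40 = 83) plus the double crossovers (12).
RF(n–m) = (83 + 12) / 418 = 95/418 = 0.2273 → 22.7 cM.

22.7 cM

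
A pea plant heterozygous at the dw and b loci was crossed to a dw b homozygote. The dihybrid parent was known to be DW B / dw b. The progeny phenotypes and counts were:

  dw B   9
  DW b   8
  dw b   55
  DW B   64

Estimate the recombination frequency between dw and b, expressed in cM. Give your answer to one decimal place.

12.5 cM

The recombinant classes are DW b and dw B: 8 + 9 = 17.
Recombination frequency = 17/136 = 0.1250 ≈ 12.5%, i.e. 12.5 cM.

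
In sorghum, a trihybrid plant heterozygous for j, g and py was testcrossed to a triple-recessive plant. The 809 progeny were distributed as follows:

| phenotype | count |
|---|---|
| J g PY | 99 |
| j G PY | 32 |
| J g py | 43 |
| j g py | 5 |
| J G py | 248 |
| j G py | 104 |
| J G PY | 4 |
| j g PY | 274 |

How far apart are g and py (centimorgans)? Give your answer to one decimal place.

10.4 centimorgans

The two most frequent reciprocal classes, j g PY and J G py, are the parental types, so the F1 was j g PY / J G py.
The two rarest classes, j g py and J G PY, are the double crossovers. Comparing them with the parentals, only the py allele has switched, so py is the middle locus and the order is j – py – g.
Crossovers in the py–g interval produce the single-crossover classes j G PY and J g py (32 + 43 = 75) plus the double crossovers (9).
RF(py–g) = (75 + 9) / 809 = 84/809 = 0.1038 → 10.4 centimorgans.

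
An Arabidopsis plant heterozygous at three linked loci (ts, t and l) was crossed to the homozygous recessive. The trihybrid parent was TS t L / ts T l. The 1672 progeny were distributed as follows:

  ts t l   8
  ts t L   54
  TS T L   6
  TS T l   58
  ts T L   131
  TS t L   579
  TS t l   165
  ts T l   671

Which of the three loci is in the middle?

The two rarest classes, TS T L and ts t l, are the double crossovers. Comparing them with the parentals, only the t allele has switched, so t is the middle locus and the order is ts – t – l.

t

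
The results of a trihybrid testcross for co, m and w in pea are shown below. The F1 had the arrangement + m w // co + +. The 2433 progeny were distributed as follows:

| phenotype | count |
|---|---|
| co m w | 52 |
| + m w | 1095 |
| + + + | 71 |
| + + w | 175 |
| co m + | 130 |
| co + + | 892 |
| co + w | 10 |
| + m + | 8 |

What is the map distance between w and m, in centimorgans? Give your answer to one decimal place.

The two rarest classes, + m + and co + w, are the double crossovers. Comparing them with the parentals, only the w allele has switched, so w is the middle locus and the order is co – w – m.
Crossovers in the w–m interval produce the single-crossover classes + + w and co m + (175 + 130 = 305) plus the double crossovers (18).
RF(w–m) = (305 + 18) / 2433 = 323/2433 = 0.1328 → 13.3 centimorgans.

13.3 centimorgans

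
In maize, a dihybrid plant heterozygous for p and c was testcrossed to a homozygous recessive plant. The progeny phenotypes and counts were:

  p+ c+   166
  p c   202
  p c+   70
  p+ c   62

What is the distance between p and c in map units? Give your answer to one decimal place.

The two most frequent classes, p+ c+ (166) and p c (202), are the parental types, so the F1 was p+ c+ / p c.
The recombinant classes are p+ c and p c+: 62 + 70 = 132.
Recombination frequency = 132/500 = 0.2640 ≈ 26.4%, i.e. 26.4 map units.

26.4 map units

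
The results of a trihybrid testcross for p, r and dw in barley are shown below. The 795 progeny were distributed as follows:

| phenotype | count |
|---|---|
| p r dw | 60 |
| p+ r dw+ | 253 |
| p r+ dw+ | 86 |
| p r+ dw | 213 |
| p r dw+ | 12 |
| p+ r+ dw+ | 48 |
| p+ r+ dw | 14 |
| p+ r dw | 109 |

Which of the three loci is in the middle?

p

The two most frequent reciprocal classes, p+ r dw+ and p r+ dw, are the parental types, so the F1 was p+ r dw+ / p r+ dw.
The two rarest classes, p r dw+ and p+ r+ dw, are the double crossovers. Comparing them with the parentals, only the p allele has switched, so p is the middle locus and the order is r – p – dw.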